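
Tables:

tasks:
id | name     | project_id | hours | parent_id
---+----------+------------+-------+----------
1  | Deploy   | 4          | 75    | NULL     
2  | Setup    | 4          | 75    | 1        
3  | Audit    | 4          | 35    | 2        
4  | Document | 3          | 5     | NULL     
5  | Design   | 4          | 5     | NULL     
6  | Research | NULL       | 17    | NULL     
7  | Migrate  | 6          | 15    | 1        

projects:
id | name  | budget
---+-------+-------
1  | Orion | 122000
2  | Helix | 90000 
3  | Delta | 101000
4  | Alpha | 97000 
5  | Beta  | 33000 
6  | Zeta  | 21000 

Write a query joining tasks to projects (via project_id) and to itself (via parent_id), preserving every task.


Two LEFT JOINs from the same base table tasks: one to projects via project_id, one to tasks itself via parent_id. Both are LEFT so every task is preserved.
Match against projects:
  - task 1 (Deploy): project_id=4 -> matches Alpha
  - task 2 (Setup): project_id=4 -> matches Alpha
  - task 3 (Audit): project_id=4 -> matches Alpha
  - task 4 (Document): project_id=3 -> matches Delta
  - task 5 (Design): project_id=4 -> matches Alpha
  - task 6 (Research): project_id=NULL, no match -> kept with NULL
  - task 7 (Migrate): project_id=6 -> matches Zeta
Match against tasks (self):
  - task 1 (Deploy): parent_id=NULL -> NULL
  - task 2 (Setup): parent_id=1 -> Deploy
  - task 3 (Audit): parent_id=2 -> Setup
  - task 4 (Document): parent_id=NULL -> NULL
  - task 5 (Design): parent_id=NULL -> NULL
  - task 6 (Research): parent_id=NULL -> NULL
  - task 7 (Migrate): parent_id=1 -> Deploy

SQL:
SELECT a.name, b.name AS project, c.name AS parent
FROM tasks a
LEFT JOIN projects b ON a.project_id = b.id
LEFT JOIN tasks c ON a.parent_id = c.id

Result:
name     | project | parent
---------+---------+-------
Deploy   | Alpha   | NULL  
Setup    | Alpha   | Deploy
Audit    | Alpha   | Setup 
Document | Delta   | NULL  
Design   | Alpha   | NULL  
Research | NULL    | NULL  
Migrate  | Zeta    | Deploy


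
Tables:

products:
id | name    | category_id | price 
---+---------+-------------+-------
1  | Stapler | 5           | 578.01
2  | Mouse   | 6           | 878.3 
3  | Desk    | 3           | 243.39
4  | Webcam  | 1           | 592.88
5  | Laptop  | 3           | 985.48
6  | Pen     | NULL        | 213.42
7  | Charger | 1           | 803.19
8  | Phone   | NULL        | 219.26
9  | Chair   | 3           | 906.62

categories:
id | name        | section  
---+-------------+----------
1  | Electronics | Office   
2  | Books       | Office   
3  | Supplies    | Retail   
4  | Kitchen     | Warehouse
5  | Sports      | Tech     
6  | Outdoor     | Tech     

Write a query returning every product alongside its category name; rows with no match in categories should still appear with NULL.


LEFT JOIN keeps every row from products (the left table); where category_id has no match in categories, the category columns become NULL. Walk through each product:
  - product 1 (Stapler): category_id=5 -> matches Sports
  - product 2 (Mouse): category_id=6 -> matches Outdoor
  - product 3 (Desk): category_id=3 -> matches Supplies
  - product 4 (Webcam): category_id=1 -> matches Electronics
  - product 5 (Laptop): category_id=3 -> matches Supplies
  - product 6 (Pen): category_id=NULL, no match -> kept with NULL
  - product 7 (Charger): category_id=1 -> matches Electronics
  - product 8 (Phone): category_id=NULL, no match -> kept with NULL
  - product 9 (Chair): category_id=3 -> matches Supplies
All 9 rows appear; 2 have NULL category.

SQL:
SELECT a.name, b.name AS category
FROM products a
LEFT JOIN categories b ON a.category_id = b.id

Result:
name    | category   
--------+------------
Stapler | Sports     
Mouse   | Outdoor    
Desk    | Supplies   
Webcam  | Electronics
Laptop  | Supplies   
Pen     | NULL       
Charger | Electronics
Phone   | NULL       
Chair   | Supplies   


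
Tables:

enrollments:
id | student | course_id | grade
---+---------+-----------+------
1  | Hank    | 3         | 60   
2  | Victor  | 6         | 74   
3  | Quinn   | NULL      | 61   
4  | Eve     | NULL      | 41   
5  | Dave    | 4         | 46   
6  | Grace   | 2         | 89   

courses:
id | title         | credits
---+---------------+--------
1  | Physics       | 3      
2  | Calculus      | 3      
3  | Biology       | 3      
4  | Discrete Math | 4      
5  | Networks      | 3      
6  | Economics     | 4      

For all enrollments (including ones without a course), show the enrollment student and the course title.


LEFT JOIN keeps every row from enrollments (the left table); where course_id has no match in courses, the course columns become NULL. Walk through each enrollment:
  - enrollment 1 (Hank): course_id=3 -> matches Biology
  - enrollment 2 (Victor): course_id=6 -> matches Economics
  - enrollment 3 (Quinn): course_id=NULL, no match -> kept with NULL
  - enrollment 4 (Eve): course_id=NULL, no match -> kept with NULL
  - enrollment 5 (Dave): course_id=4 -> matches Discrete Math
  - enrollment 6 (Grace): course_id=2 -> matches Calculus
All 6 rows appear; 2 have NULL course.

SQL:
SELECT a.student, b.title AS course
FROM enrollments a
LEFT JOIN courses b ON a.course_id = b.id

Result:
student | course       
--------+--------------
Hank    | Biology      
Victor  | Economics    
Quinn   | NULL         
Eve     | NULL         
Dave    | Discrete Math
Grace   | Calculus     


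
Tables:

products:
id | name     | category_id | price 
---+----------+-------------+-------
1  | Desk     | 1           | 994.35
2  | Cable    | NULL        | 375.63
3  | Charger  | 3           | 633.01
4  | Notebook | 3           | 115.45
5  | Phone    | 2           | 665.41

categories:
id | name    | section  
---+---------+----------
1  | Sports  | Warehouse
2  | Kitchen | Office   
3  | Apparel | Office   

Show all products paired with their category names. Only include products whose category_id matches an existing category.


INNER JOIN keeps only products rows whose category_id matches an id in categories. Walk through each product:
  - product 1 (Desk): category_id=1 -> matches Sports
  - product 2 (Cable): category_id=NULL, no match -> dropped
  - product 3 (Charger): category_id=3 -> matches Apparel
  - product 4 (Notebook): category_id=3 -> matches Apparel
  - product 5 (Phone): category_id=2 -> matches Kitchen
So 1 of 5 rows is dropped.

SQL:
SELECT a.name, b.name AS category
FROM products a
INNER JOIN categories b ON a.category_id = b.id

Result:
name     | category
---------+---------
Desk     | Sports  
Charger  | Apparel 
Notebook | Apparel 
Phone    | Kitchen 


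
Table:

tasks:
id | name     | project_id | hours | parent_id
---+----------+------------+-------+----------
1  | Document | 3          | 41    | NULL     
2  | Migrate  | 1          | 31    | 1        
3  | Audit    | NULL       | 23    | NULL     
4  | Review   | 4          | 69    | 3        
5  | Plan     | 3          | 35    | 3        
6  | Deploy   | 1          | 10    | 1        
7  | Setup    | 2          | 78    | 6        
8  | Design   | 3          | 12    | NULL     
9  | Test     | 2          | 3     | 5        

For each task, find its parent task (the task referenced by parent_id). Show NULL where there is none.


This is a self-join: tasks is joined to a second copy of itself, matching each row's parent_id to another row's id. Use LEFT JOIN so rows with parent_id=NULL are kept.
  - task 1 (Document): parent_id=NULL -> NULL
  - task 2 (Migrate): parent_id=1 -> Document
  - task 3 (Audit): parent_id=NULL -> NULL
  - task 4 (Review): parent_id=3 -> Audit
  - task 5 (Plan): parent_id=3 -> Audit
  - task 6 (Deploy): parent_id=1 -> Document
  - task 7 (Setup): parent_id=6 -> Deploy
  - task 8 (Design): parent_id=NULL -> NULL
  - task 9 (Test): parent_id=5 -> Plan

SQL:
SELECT a.name AS item, b.name AS parent
FROM tasks a
LEFT JOIN tasks b ON a.parent_id = b.id

Result:
item     | parent  
---------+---------
Document | NULL    
Migrate  | Document
Audit    | NULL    
Review   | Audit   
Plan     | Audit   
Deploy   | Document
Setup    | Deploy  
Design   | NULL    
Test     | Plan    


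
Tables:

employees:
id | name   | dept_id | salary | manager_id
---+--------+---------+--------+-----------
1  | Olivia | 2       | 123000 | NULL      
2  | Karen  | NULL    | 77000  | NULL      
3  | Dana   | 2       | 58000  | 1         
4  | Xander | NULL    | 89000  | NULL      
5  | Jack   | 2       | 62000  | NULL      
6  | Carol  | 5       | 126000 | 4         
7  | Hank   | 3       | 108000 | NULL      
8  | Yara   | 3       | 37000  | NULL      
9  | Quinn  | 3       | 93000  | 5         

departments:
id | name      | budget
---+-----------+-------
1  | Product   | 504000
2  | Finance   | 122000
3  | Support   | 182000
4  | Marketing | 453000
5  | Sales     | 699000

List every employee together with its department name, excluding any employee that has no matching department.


INNER JOIN keeps only employees rows whose dept_id matches an id in departments. Walk through each employee:
  - employee 1 (Olivia): dept_id=2 -> matches Finance
  - employee 2 (Karen): dept_id=NULL, no match -> dropped
  - employee 3 (Dana): dept_id=2 -> matches Finance
  - employee 4 (Xander): dept_id=NULL, no match -> dropped
  - employee 5 (Jack): dept_id=2 -> matches Finance
  - employee 6 (Carol): dept_id=5 -> matches Sales
  - employee 7 (Hank): dept_id=3 -> matches Support
  - employee 8 (Yara): dept_id=3 -> matches Support
  - employee 9 (Quinn): dept_id=3 -> matches Support
So 2 of 9 rows are dropped.

SQL:
SELECT a.name, b.name AS department
FROM employees a
INNER JOIN departments b ON a.dept_id = b.id

Result:
name   | department
-------+-----------
Olivia | Finance   
Dana   | Finance   
Jack   | Finance   
Carol  | Sales     
Hank   | Support   
Yara   | Support   
Quinn  | Support   


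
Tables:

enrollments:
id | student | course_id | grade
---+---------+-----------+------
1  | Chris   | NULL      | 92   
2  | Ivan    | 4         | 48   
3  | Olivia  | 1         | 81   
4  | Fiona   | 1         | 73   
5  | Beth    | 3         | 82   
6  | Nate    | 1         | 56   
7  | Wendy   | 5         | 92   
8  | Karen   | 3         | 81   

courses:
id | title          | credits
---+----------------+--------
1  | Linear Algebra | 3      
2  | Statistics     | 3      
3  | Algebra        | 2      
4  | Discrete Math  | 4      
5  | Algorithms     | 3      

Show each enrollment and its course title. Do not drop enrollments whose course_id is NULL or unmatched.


LEFT JOIN keeps every row from enrollments (the left table); where course_id has no match in courses, the course columns become NULL. Walk through each enrollment:
  - enrollment 1 (Chris): course_id=NULL, no match -> kept with NULL
  - enrollment 2 (Ivan): course_id=4 -> matches Discrete Math
  - enrollment 3 (Olivia): course_id=1 -> matches Linear Algebra
  - enrollment 4 (Fiona): course_id=1 -> matches Linear Algebra
  - enrollment 5 (Beth): course_id=3 -> matches Algebra
  - enrollment 6 (Nate): course_id=1 -> matches Linear Algebra
  - enrollment 7 (Wendy): course_id=5 -> matches Algorithms
  - enrollment 8 (Karen): course_id=3 -> matches Algebra
All 8 rows appear; 1 has NULL course.

SQL:
SELECT a.student, b.title AS course
FROM enrollments a
LEFT JOIN courses b ON a.course_id = b.id

Result:
student | course        
--------+---------------
Chris   | NULL          
Ivan    | Discrete Math 
Olivia  | Linear Algebra
Fiona   | Linear Algebra
Beth    | Algebra       
Nate    | Linear Algebra
Wendy   | Algorithms    
Karen   | Algebra       


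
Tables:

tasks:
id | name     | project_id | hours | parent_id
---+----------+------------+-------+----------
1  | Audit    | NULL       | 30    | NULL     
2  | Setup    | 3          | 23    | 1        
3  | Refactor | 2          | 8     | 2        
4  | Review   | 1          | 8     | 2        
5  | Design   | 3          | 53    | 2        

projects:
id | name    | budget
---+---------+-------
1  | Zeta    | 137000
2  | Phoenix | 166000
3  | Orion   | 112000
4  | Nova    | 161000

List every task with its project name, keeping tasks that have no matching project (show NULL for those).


LEFT JOIN keeps every row from tasks (the left table); where project_id has no match in projects, the project columns become NULL. Walk through each task:
  - task 1 (Audit): project_id=NULL, no match -> kept with NULL
  - task 2 (Setup): project_id=3 -> matches Orion
  - task 3 (Refactor): project_id=2 -> matches Phoenix
  - task 4 (Review): project_id=1 -> matches Zeta
  - task 5 (Design): project_id=3 -> matches Orion
All 5 rows appear; 1 has NULL project.

SQL:
SELECT a.name, b.name AS project
FROM tasks a
LEFT JOIN projects b ON a.project_id = b.id

Result:
name     | project
---------+--------
Audit    | NULL   
Setup    | Orion  
Refactor | Phoenix
Review   | Zeta   
Design   | Orion  


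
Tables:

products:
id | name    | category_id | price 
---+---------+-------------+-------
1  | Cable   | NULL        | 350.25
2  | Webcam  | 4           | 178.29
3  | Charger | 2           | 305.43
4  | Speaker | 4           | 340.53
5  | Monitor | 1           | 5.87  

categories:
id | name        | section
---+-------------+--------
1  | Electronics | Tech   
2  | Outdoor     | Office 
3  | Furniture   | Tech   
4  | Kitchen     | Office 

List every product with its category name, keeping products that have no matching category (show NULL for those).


LEFT JOIN keeps every row from products (the left table); where category_id has no match in categories, the category columns become NULL. Walk through each product:
  - product 1 (Cable): category_id=NULL, no match -> kept with NULL
  - product 2 (Webcam): category_id=4 -> matches Kitchen
  - product 3 (Charger): category_id=2 -> matches Outdoor
  - product 4 (Speaker): category_id=4 -> matches Kitchen
  - product 5 (Monitor): category_id=1 -> matches Electronics
All 5 rows appear; 1 has NULL category.

SQL:
SELECT a.name, b.name AS category
FROM products a
LEFT JOIN categories b ON a.category_id = b.id

Result:
name    | category   
--------+------------
Cable   | NULL       
Webcam  | Kitchen    
Charger | Outdoor    
Speaker | Kitchen    
Monitor | Electronics


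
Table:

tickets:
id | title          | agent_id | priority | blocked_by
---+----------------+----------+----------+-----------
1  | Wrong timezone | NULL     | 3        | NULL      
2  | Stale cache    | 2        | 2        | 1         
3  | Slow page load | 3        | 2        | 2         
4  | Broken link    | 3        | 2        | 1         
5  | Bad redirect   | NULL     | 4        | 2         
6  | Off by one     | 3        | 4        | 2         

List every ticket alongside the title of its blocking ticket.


This is a self-join: tickets is joined to a second copy of itself, matching each row's blocked_by to another row's id. Use LEFT JOIN so rows with blocked_by=NULL are kept.
  - ticket 1 (Wrong timezone): blocked_by=NULL -> NULL
  - ticket 2 (Stale cache): blocked_by=1 -> Wrong timezone
  - ticket 3 (Slow page load): blocked_by=2 -> Stale cache
  - ticket 4 (Broken link): blocked_by=1 -> Wrong timezone
  - ticket 5 (Bad redirect): blocked_by=2 -> Stale cache
  - ticket 6 (Off by one): blocked_by=2 -> Stale cache

SQL:
SELECT a.title AS item, b.title AS blocked_by
FROM tickets a
LEFT JOIN tickets b ON a.blocked_by = b.id

Result:
item           | blocked_by    
---------------+---------------
Wrong timezone | NULL          
Stale cache    | Wrong timezone
Slow page load | Stale cache   
Broken link    | Wrong timezone
Bad redirect   | Stale cache   
Off by one     | Stale cache   


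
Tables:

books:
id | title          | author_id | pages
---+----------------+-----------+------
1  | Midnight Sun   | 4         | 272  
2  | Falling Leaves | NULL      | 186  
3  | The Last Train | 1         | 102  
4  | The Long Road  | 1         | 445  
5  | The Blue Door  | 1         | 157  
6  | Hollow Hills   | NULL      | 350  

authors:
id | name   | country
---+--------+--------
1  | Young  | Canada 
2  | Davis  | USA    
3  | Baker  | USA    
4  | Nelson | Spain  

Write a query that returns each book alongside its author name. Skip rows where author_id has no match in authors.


INNER JOIN keeps only books rows whose author_id matches an id in authors. Walk through each book:
  - book 1 (Midnight Sun): author_id=4 -> matches Nelson
  - book 2 (Falling Leaves): author_id=NULL, no match -> dropped
  - book 3 (The Last Train): author_id=1 -> matches Young
  - book 4 (The Long Road): author_id=1 -> matches Young
  - book 5 (The Blue Door): author_id=1 -> matches Young
  - book 6 (Hollow Hills): author_id=NULL, no match -> dropped
So 2 of 6 rows are dropped.

SQL:
SELECT a.title, b.name AS author
FROM books a
INNER JOIN authors b ON a.author_id = b.id

Result:
title          | author
---------------+-------
Midnight Sun   | Nelson
The Last Train | Young 
The Long Road  | Young 
The Blue Door  | Young 


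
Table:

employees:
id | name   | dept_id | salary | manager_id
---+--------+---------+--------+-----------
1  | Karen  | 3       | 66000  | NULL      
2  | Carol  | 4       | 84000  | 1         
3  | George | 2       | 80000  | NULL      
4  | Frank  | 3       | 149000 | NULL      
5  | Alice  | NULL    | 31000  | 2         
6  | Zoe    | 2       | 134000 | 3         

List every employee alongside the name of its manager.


This is a self-join: employees is joined to a second copy of itself, matching each row's manager_id to another row's id. Use LEFT JOIN so rows with manager_id=NULL are kept.
  - employee 1 (Karen): manager_id=NULL -> NULL
  - employee 2 (Carol): manager_id=1 -> Karen
  - employee 3 (George): manager_id=NULL -> NULL
  - employee 4 (Frank): manager_id=NULL -> NULL
  - employee 5 (Alice): manager_id=2 -> Carol
  - employee 6 (Zoe): manager_id=3 -> George

SQL:
SELECT a.name AS item, b.name AS manager
FROM employees a
LEFT JOIN employees b ON a.manager_id = b.id

Result:
item   | manager
-------+--------
Karen  | NULL   
Carol  | Karen  
George | NULL   
Frank  | NULL   
Alice  | Carol  
Zoe    | George 


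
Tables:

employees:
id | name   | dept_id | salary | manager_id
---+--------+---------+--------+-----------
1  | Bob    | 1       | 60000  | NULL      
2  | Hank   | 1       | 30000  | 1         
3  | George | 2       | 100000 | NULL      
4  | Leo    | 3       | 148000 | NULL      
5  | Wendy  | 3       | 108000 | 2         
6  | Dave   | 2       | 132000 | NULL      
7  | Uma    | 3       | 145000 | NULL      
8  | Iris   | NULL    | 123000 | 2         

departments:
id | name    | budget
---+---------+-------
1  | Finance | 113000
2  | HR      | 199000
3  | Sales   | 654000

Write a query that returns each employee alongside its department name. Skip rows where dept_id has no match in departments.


INNER JOIN keeps only employees rows whose dept_id matches an id in departments. Walk through each employee:
  - employee 1 (Bob): dept_id=1 -> matches Finance
  - employee 2 (Hank): dept_id=1 -> matches Finance
  - employee 3 (George): dept_id=2 -> matches HR
  - employee 4 (Leo): dept_id=3 -> matches Sales
  - employee 5 (Wendy): dept_id=3 -> matches Sales
  - employee 6 (Dave): dept_id=2 -> matches HR
  - employee 7 (Uma): dept_id=3 -> matches Sales
  - employee 8 (Iris): dept_id=NULL, no match -> dropped
So 1 of 8 rows is dropped.

SQL:
SELECT a.name, b.name AS department
FROM employees a
INNER JOIN departments b ON a.dept_id = b.id

Result:
name   | department
-------+-----------
Bob    | Finance   
Hank   | Finance   
George | HR        
Leo    | Sales     
Wendy  | Sales     
Dave   | HR        
Uma    | Sales     


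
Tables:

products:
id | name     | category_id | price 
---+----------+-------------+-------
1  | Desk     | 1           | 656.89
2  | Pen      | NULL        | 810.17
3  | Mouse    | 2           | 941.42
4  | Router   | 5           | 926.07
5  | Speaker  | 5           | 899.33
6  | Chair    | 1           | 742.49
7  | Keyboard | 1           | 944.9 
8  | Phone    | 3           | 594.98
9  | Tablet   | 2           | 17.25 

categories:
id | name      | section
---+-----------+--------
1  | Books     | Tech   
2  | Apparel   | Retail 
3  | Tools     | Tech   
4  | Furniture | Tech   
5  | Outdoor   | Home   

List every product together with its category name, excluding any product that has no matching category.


INNER JOIN keeps only products rows whose category_id matches an id in categories. Walk through each product:
  - product 1 (Desk): category_id=1 -> matches Books
  - product 2 (Pen): category_id=NULL, no match -> dropped
  - product 3 (Mouse): category_id=2 -> matches Apparel
  - product 4 (Router): category_id=5 -> matches Outdoor
  - product 5 (Speaker): category_id=5 -> matches Outdoor
  - product 6 (Chair): category_id=1 -> matches Books
  - product 7 (Keyboard): category_id=1 -> matches Books
  - product 8 (Phone): category_id=3 -> matches Tools
  - product 9 (Tablet): category_id=2 -> matches Apparel
So 1 of 9 rows is dropped.

SQL:
SELECT a.name, b.name AS category
FROM products a
INNER JOIN categories b ON a.category_id = b.id

Result:
name     | category
---------+---------
Desk     | Books   
Mouse    | Apparel 
Router   | Outdoor 
Speaker  | Outdoor 
Chair    | Books   
Keyboard | Books   
Phone    | Tools   
Tablet   | Apparel 


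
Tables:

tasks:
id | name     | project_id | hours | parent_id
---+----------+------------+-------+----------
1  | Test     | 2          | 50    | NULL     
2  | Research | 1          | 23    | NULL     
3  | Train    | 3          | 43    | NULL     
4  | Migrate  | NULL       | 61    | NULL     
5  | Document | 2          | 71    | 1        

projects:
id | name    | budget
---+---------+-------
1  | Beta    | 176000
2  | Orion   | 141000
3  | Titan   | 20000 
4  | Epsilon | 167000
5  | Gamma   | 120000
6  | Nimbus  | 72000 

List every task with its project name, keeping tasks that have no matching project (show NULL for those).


LEFT JOIN keeps every row from tasks (the left table); where project_id has no match in projects, the project columns become NULL. Walk through each task:
  - task 1 (Test): project_id=2 -> matches Orion
  - task 2 (Research): project_id=1 -> matches Beta
  - task 3 (Train): project_id=3 -> matches Titan
  - task 4 (Migrate): project_id=NULL, no match -> kept with NULL
  - task 5 (Document): project_id=2 -> matches Orion
All 5 rows appear; 1 has NULL project.

SQL:
SELECT a.name, b.name AS project
FROM tasks a
LEFT JOIN projects b ON a.project_id = b.id

Result:
name     | project
---------+--------
Test     | Orion  
Research | Beta   
Train    | Titan  
Migrate  | NULL   
Document | Orion  


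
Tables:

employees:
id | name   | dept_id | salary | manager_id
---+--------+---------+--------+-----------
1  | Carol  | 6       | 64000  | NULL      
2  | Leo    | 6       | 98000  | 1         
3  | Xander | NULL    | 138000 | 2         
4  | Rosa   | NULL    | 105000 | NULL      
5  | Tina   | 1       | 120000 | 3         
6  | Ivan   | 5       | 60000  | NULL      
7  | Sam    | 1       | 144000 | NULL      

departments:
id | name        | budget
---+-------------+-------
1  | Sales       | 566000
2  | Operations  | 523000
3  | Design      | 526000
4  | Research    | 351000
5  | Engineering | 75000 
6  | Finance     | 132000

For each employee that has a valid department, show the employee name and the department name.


INNER JOIN keeps only employees rows whose dept_id matches an id in departments. Walk through each employee:
  - employee 1 (Carol): dept_id=6 -> matches Finance
  - employee 2 (Leo): dept_id=6 -> matches Finance
  - employee 3 (Xander): dept_id=NULL, no match -> dropped
  - employee 4 (Rosa): dept_id=NULL, no match -> dropped
  - employee 5 (Tina): dept_id=1 -> matches Sales
  - employee 6 (Ivan): dept_id=5 -> matches Engineering
  - employee 7 (Sam): dept_id=1 -> matches Sales
So 2 of 7 rows are dropped.

SQL:
SELECT a.name, b.name AS department
FROM employees a
INNER JOIN departments b ON a.dept_id = b.id

Result:
name  | department 
------+------------
Carol | Finance    
Leo   | Finance    
Tina  | Sales      
Ivan  | Engineering
Sam   | Sales      


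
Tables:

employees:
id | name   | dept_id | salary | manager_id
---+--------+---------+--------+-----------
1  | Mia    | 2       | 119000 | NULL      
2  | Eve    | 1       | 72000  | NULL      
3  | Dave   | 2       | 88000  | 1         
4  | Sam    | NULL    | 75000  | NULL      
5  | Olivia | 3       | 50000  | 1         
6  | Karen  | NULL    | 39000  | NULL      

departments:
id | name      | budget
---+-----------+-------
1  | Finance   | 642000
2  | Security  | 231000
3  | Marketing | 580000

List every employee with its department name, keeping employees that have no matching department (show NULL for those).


LEFT JOIN keeps every row from employees (the left table); where dept_id has no match in departments, the department columns become NULL. Walk through each employee:
  - employee 1 (Mia): dept_id=2 -> matches Security
  - employee 2 (Eve): dept_id=1 -> matches Finance
  - employee 3 (Dave): dept_id=2 -> matches Security
  - employee 4 (Sam): dept_id=NULL, no match -> kept with NULL
  - employee 5 (Olivia): dept_id=3 -> matches Marketing
  - employee 6 (Karen): dept_id=NULL, no match -> kept with NULL
All 6 rows appear; 2 have NULL department.

SQL:
SELECT a.name, b.name AS department
FROM employees a
LEFT JOIN departments b ON a.dept_id = b.id

Result:
name   | department
-------+-----------
Mia    | Security  
Eve    | Finance   
Dave   | Security  
Sam    | NULL      
Olivia | Marketing 
Karen  | NULL      


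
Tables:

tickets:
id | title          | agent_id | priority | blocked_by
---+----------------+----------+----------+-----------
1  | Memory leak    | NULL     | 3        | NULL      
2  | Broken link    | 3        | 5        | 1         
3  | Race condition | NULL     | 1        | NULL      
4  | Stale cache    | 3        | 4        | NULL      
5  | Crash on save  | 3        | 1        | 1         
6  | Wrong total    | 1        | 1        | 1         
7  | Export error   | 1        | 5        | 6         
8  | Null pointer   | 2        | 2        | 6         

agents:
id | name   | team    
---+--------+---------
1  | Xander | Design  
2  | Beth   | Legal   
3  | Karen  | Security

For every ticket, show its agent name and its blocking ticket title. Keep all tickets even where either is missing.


Two LEFT JOINs from the same base table tickets: one to agents via agent_id, one to tickets itself via blocked_by. Both are LEFT so every ticket is preserved.
Match against agents:
  - ticket 1 (Memory leak): agent_id=NULL, no match -> kept with NULL
  - ticket 2 (Broken link): agent_id=3 -> matches Karen
  - ticket 3 (Race condition): agent_id=NULL, no match -> kept with NULL
  - ticket 4 (Stale cache): agent_id=3 -> matches Karen
  - ticket 5 (Crash on save): agent_id=3 -> matches Karen
  - ticket 6 (Wrong total): agent_id=1 -> matches Xander
  - ticket 7 (Export error): agent_id=1 -> matches Xander
  - ticket 8 (Null pointer): agent_id=2 -> matches Beth
Match against tickets (self):
  - ticket 1 (Memory leak): blocked_by=NULL -> NULL
  - ticket 2 (Broken link): blocked_by=1 -> Memory leak
  - ticket 3 (Race condition): blocked_by=NULL -> NULL
  - ticket 4 (Stale cache): blocked_by=NULL -> NULL
  - ticket 5 (Crash on save): blocked_by=1 -> Memory leak
  - ticket 6 (Wrong total): blocked_by=1 -> Memory leak
  - ticket 7 (Export error): blocked_by=6 -> Wrong total
  - ticket 8 (Null pointer): blocked_by=6 -> Wrong total

SQL:
SELECT a.title, b.name AS agent, c.title AS blocked_by
FROM tickets a
LEFT JOIN agents b ON a.agent_id = b.id
LEFT JOIN tickets c ON a.blocked_by = c.id

Result:
title          | agent  | blocked_by 
---------------+--------+------------
Memory leak    | NULL   | NULL       
Broken link    | Karen  | Memory leak
Race condition | NULL   | NULL       
Stale cache    | Karen  | NULL       
Crash on save  | Karen  | Memory leak
Wrong total    | Xander | Memory leak
Export error   | Xander | Wrong total
Null pointer   | Beth   | Wrong total


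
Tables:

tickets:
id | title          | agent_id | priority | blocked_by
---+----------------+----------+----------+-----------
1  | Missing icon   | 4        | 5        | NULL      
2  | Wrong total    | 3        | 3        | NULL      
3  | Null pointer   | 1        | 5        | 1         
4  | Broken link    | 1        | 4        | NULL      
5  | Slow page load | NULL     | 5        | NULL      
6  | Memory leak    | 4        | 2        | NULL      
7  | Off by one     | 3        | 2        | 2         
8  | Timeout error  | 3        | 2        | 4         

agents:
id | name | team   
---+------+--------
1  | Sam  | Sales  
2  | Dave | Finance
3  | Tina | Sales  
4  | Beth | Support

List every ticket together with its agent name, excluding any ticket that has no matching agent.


INNER JOIN keeps only tickets rows whose agent_id matches an id in agents. Walk through each ticket:
  - ticket 1 (Missing icon): agent_id=4 -> matches Beth
  - ticket 2 (Wrong total): agent_id=3 -> matches Tina
  - ticket 3 (Null pointer): agent_id=1 -> matches Sam
  - ticket 4 (Broken link): agent_id=1 -> matches Sam
  - ticket 5 (Slow page load): agent_id=NULL, no match -> dropped
  - ticket 6 (Memory leak): agent_id=4 -> matches Beth
  - ticket 7 (Off by one): agent_id=3 -> matches Tina
  - ticket 8 (Timeout error): agent_id=3 -> matches Tina
So 1 of 8 rows is dropped.

SQL:
SELECT a.title, b.name AS agent
FROM tickets a
INNER JOIN agents b ON a.agent_id = b.id

Result:
title         | agent
--------------+------
Missing icon  | Beth 
Wrong total   | Tina 
Null pointer  | Sam  
Broken link   | Sam  
Memory leak   | Beth 
Off by one    | Tina 
Timeout error | Tina 


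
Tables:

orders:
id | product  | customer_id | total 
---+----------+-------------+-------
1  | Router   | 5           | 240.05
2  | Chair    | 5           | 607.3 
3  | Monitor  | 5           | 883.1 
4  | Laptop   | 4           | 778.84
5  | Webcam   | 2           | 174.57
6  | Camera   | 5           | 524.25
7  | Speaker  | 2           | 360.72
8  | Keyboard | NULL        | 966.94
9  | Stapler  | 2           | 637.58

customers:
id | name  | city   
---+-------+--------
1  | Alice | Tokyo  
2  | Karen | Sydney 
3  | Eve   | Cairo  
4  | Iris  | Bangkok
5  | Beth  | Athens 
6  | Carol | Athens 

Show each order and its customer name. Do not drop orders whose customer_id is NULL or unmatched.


LEFT JOIN keeps every row from orders (the left table); where customer_id has no match in customers, the customer columns become NULL. Walk through each order:
  - order 1 (Router): customer_id=5 -> matches Beth
  - order 2 (Chair): customer_id=5 -> matches Beth
  - order 3 (Monitor): customer_id=5 -> matches Beth
  - order 4 (Laptop): customer_id=4 -> matches Iris
  - order 5 (Webcam): customer_id=2 -> matches Karen
  - order 6 (Camera): customer_id=5 -> matches Beth
  - order 7 (Speaker): customer_id=2 -> matches Karen
  - order 8 (Keyboard): customer_id=NULL, no match -> kept with NULL
  - order 9 (Stapler): customer_id=2 -> matches Karen
All 9 rows appear; 1 has NULL customer.

SQL:
SELECT a.product, b.name AS customer
FROM orders a
LEFT JOIN customers b ON a.customer_id = b.id

Result:
product  | customer
---------+---------
Router   | Beth    
Chair    | Beth    
Monitor  | Beth    
Laptop   | Iris    
Webcam   | Karen   
Camera   | Beth    
Speaker  | Karen   
Keyboard | NULL    
Stapler  | Karen   


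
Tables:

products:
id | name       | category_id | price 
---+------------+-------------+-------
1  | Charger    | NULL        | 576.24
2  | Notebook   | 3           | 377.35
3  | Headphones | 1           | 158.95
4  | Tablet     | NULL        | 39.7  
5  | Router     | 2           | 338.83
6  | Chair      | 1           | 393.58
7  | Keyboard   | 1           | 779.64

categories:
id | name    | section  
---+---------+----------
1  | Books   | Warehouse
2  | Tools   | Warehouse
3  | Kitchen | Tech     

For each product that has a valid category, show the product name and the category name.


INNER JOIN keeps only products rows whose category_id matches an id in categories. Walk through each product:
  - product 1 (Charger): category_id=NULL, no match -> dropped
  - product 2 (Notebook): category_id=3 -> matches Kitchen
  - product 3 (Headphones): category_id=1 -> matches Books
  - product 4 (Tablet): category_id=NULL, no match -> dropped
  - product 5 (Router): category_id=2 -> matches Tools
  - product 6 (Chair): category_id=1 -> matches Books
  - product 7 (Keyboard): category_id=1 -> matches Books
So 2 of 7 rows are dropped.

SQL:
SELECT a.name, b.name AS category
FROM products a
INNER JOIN categories b ON a.category_id = b.id

Result:
name       | category
-----------+---------
Notebook   | Kitchen 
Headphones | Books   
Router     | Tools   
Chair      | Books   
Keyboard   | Books   


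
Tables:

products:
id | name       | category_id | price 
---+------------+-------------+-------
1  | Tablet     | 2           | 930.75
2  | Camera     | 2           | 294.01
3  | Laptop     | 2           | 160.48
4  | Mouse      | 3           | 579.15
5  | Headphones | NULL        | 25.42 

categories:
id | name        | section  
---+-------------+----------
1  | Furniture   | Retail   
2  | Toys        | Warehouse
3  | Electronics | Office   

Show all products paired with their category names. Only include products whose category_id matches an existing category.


INNER JOIN keeps only products rows whose category_id matches an id in categories. Walk through each product:
  - product 1 (Tablet): category_id=2 -> matches Toys
  - product 2 (Camera): category_id=2 -> matches Toys
  - product 3 (Laptop): category_id=2 -> matches Toys
  - product 4 (Mouse): category_id=3 -> matches Electronics
  - product 5 (Headphones): category_id=NULL, no match -> dropped
So 1 of 5 rows is dropped.

SQL:
SELECT a.name, b.name AS category
FROM products a
INNER JOIN categories b ON a.category_id = b.id

Result:
name   | category   
-------+------------
Tablet | Toys       
Camera | Toys       
Laptop | Toys       
Mouse  | Electronics


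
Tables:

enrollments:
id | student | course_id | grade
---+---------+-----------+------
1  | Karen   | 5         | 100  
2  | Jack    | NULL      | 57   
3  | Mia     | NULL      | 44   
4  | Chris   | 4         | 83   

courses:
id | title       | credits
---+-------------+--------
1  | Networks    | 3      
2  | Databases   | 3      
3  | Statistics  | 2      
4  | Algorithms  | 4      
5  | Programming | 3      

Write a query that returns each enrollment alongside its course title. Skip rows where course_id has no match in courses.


INNER JOIN keeps only enrollments rows whose course_id matches an id in courses. Walk through each enrollment:
  - enrollment 1 (Karen): course_id=5 -> matches Programming
  - enrollment 2 (Jack): course_id=NULL, no match -> dropped
  - enrollment 3 (Mia): course_id=NULL, no match -> dropped
  - enrollment 4 (Chris): course_id=4 -> matches Algorithms
So 2 of 4 rows are dropped.

SQL:
SELECT a.student, b.title AS course
FROM enrollments a
INNER JOIN courses b ON a.course_id = b.id

Result:
student | course     
--------+------------
Karen   | Programming
Chris   | Algorithms 


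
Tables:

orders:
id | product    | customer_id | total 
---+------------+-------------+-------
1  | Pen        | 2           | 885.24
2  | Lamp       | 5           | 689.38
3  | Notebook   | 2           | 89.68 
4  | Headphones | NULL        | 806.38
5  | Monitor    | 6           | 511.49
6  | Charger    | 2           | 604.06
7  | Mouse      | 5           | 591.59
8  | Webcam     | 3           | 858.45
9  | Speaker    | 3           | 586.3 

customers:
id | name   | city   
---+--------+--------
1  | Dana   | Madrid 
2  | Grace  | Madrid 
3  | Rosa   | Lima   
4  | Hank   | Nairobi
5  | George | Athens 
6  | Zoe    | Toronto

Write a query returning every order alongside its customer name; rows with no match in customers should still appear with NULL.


LEFT JOIN keeps every row from orders (the left table); where customer_id has no match in customers, the customer columns become NULL. Walk through each order:
  - order 1 (Pen): customer_id=2 -> matches Grace
  - order 2 (Lamp): customer_id=5 -> matches George
  - order 3 (Notebook): customer_id=2 -> matches Grace
  - order 4 (Headphones): customer_id=NULL, no match -> kept with NULL
  - order 5 (Monitor): customer_id=6 -> matches Zoe
  - order 6 (Charger): customer_id=2 -> matches Grace
  - order 7 (Mouse): customer_id=5 -> matches George
  - order 8 (Webcam): customer_id=3 -> matches Rosa
  - order 9 (Speaker): customer_id=3 -> matches Rosa
All 9 rows appear; 1 has NULL customer.

SQL:
SELECT a.product, b.name AS customer
FROM orders a
LEFT JOIN customers b ON a.customer_id = b.id

Result:
product    | customer
-----------+---------
Pen        | Grace   
Lamp       | George  
Notebook   | Grace   
Headphones | NULL    
Monitor    | Zoe     
Charger    | Grace   
Mouse      | George  
Webcam     | Rosa    
Speaker    | Rosa    


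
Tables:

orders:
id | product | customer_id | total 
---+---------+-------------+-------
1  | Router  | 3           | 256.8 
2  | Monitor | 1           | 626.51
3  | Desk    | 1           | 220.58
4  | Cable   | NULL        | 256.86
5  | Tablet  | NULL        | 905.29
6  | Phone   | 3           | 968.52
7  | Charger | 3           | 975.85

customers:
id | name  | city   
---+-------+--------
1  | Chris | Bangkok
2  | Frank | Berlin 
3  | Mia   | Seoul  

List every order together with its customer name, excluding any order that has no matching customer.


INNER JOIN keeps only orders rows whose customer_id matches an id in customers. Walk through each order:
  - order 1 (Router): customer_id=3 -> matches Mia
  - order 2 (Monitor): customer_id=1 -> matches Chris
  - order 3 (Desk): customer_id=1 -> matches Chris
  - order 4 (Cable): customer_id=NULL, no match -> dropped
  - order 5 (Tablet): customer_id=NULL, no match -> dropped
  - order 6 (Phone): customer_id=3 -> matches Mia
  - order 7 (Charger): customer_id=3 -> matches Mia
So 2 of 7 rows are dropped.

SQL:
SELECT a.product, b.name AS customer
FROM orders a
INNER JOIN customers b ON a.customer_id = b.id

Result:
product | customer
--------+---------
Router  | Mia     
Monitor | Chris   
Desk    | Chris   
Phone   | Mia     
Charger | Mia     


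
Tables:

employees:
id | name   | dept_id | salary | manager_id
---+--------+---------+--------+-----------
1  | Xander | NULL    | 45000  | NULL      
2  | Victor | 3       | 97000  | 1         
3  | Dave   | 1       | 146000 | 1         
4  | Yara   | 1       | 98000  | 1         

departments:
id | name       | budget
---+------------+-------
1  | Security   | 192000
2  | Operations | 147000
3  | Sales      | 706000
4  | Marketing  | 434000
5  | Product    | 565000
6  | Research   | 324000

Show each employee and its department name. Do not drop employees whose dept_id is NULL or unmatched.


LEFT JOIN keeps every row from employees (the left table); where dept_id has no match in departments, the department columns become NULL. Walk through each employee:
  - employee 1 (Xander): dept_id=NULL, no match -> kept with NULL
  - employee 2 (Victor): dept_id=3 -> matches Sales
  - employee 3 (Dave): dept_id=1 -> matches Security
  - employee 4 (Yara): dept_id=1 -> matches Security
All 4 rows appear; 1 has NULL department.

SQL:
SELECT a.name, b.name AS department
FROM employees a
LEFT JOIN departments b ON a.dept_id = b.id

Result:
name   | department
-------+-----------
Xander | NULL      
Victor | Sales     
Dave   | Security  
Yara   | Security  


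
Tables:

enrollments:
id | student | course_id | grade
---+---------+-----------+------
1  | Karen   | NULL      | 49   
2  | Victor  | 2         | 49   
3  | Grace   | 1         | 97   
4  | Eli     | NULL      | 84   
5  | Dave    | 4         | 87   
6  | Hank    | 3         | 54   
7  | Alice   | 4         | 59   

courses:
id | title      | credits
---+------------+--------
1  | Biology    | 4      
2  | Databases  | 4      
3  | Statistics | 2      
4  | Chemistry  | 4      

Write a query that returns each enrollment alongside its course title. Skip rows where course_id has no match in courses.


INNER JOIN keeps only enrollments rows whose course_id matches an id in courses. Walk through each enrollment:
  - enrollment 1 (Karen): course_id=NULL, no match -> dropped
  - enrollment 2 (Victor): course_id=2 -> matches Databases
  - enrollment 3 (Grace): course_id=1 -> matches Biology
  - enrollment 4 (Eli): course_id=NULL, no match -> dropped
  - enrollment 5 (Dave): course_id=4 -> matches Chemistry
  - enrollment 6 (Hank): course_id=3 -> matches Statistics
  - enrollment 7 (Alice): course_id=4 -> matches Chemistry
So 2 of 7 rows are dropped.

SQL:
SELECT a.student, b.title AS course
FROM enrollments a
INNER JOIN courses b ON a.course_id = b.id

Result:
student | course    
--------+-----------
Victor  | Databases 
Grace   | Biology   
Dave    | Chemistry 
Hank    | Statistics
Alice   | Chemistry 
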